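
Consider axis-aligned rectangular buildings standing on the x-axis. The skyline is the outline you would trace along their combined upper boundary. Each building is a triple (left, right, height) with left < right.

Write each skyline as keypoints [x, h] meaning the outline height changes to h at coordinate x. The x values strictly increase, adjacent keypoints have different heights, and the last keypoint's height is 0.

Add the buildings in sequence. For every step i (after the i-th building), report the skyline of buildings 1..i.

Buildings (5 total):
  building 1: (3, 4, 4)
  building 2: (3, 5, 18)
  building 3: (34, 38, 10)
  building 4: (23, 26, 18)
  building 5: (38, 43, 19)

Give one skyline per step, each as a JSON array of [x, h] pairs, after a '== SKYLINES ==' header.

== SKYLINES ==
[[3,4],[4,0]]
[[3,18],[5,0]]
[[3,18],[5,0],[34,10],[38,0]]
[[3,18],[5,0],[23,18],[26,0],[34,10],[38,0]]
[[3,18],[5,0],[23,18],[26,0],[34,10],[38,19],[43,0]]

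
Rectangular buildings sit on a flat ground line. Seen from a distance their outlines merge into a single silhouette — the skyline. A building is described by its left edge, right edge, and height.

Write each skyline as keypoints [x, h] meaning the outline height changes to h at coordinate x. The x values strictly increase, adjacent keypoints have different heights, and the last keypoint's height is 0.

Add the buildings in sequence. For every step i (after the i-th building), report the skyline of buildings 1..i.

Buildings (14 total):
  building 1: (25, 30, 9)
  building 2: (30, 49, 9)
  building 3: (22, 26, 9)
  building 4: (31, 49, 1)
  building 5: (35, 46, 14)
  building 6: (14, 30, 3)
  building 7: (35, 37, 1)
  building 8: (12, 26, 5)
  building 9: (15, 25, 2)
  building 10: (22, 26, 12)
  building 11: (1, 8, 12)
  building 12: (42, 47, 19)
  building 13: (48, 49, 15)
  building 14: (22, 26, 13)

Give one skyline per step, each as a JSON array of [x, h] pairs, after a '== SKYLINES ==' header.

== SKYLINES ==
[[25,9],[30,0]]
[[25,9],[49,0]]
[[22,9],[49,0]]
[[22,9],[49,0]]
[[22,9],[35,14],[46,9],[49,0]]
[[14,3],[22,9],[35,14],[46,9],[49,0]]
[[14,3],[22,9],[35,14],[46,9],[49,0]]
[[12,5],[22,9],[35,14],[46,9],[49,0]]
[[12,5],[22,9],[35,14],[46,9],[49,0]]
[[12,5],[22,12],[26,9],[35,14],[46,9],[49,0]]
[[1,12],[8,0],[12,5],[22,12],[26,9],[35,14],[46,9],[49,0]]
[[1,12],[8,0],[12,5],[22,12],[26,9],[35,14],[42,19],[47,9],[49,0]]
[[1,12],[8,0],[12,5],[22,12],[26,9],[35,14],[42,19],[47,9],[48,15],[49,0]]
[[1,12],[8,0],[12,5],[22,13],[26,9],[35,14],[42,19],[47,9],[48,15],[49,0]]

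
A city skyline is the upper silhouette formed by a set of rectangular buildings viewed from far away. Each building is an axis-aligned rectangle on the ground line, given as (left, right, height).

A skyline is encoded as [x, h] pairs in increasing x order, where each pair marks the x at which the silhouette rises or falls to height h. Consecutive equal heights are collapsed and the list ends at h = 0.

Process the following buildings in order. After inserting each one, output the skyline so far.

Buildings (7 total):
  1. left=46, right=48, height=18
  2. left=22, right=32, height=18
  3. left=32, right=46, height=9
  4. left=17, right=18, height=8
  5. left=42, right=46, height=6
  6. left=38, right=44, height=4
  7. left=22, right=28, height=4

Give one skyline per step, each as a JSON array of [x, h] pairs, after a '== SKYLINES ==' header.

== SKYLINES ==
[[46,18],[48,0]]
[[22,18],[32,0],[46,18],[48,0]]
[[22,18],[32,9],[46,18],[48,0]]
[[17,8],[18,0],[22,18],[32,9],[46,18],[48,0]]
[[17,8],[18,0],[22,18],[32,9],[46,18],[48,0]]
[[17,8],[18,0],[22,18],[32,9],[46,18],[48,0]]
[[17,8],[18,0],[22,18],[32,9],[46,18],[48,0]]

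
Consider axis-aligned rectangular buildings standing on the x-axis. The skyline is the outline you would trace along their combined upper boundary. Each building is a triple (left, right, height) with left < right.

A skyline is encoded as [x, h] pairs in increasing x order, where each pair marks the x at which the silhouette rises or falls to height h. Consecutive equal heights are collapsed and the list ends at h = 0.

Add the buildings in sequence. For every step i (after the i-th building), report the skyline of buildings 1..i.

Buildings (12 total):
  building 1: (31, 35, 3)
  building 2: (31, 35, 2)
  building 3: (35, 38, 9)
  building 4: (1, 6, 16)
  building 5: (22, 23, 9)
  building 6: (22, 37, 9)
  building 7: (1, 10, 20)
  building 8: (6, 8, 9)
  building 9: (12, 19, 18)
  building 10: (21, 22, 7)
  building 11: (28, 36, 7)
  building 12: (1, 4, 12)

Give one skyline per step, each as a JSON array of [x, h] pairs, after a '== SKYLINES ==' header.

== SKYLINES ==
[[31,3],[35,0]]
[[31,3],[35,0]]
[[31,3],[35,9],[38,0]]
[[1,16],[6,0],[31,3],[35,9],[38,0]]
[[1,16],[6,0],[22,9],[23,0],[31,3],[35,9],[38,0]]
[[1,16],[6,0],[22,9],[38,0]]
[[1,20],[10,0],[22,9],[38,0]]
[[1,20],[10,0],[22,9],[38,0]]
[[1,20],[10,0],[12,18],[19,0],[22,9],[38,0]]
[[1,20],[10,0],[12,18],[19,0],[21,7],[22,9],[38,0]]
[[1,20],[10,0],[12,18],[19,0],[21,7],[22,9],[38,0]]
[[1,20],[10,0],[12,18],[19,0],[21,7],[22,9],[38,0]]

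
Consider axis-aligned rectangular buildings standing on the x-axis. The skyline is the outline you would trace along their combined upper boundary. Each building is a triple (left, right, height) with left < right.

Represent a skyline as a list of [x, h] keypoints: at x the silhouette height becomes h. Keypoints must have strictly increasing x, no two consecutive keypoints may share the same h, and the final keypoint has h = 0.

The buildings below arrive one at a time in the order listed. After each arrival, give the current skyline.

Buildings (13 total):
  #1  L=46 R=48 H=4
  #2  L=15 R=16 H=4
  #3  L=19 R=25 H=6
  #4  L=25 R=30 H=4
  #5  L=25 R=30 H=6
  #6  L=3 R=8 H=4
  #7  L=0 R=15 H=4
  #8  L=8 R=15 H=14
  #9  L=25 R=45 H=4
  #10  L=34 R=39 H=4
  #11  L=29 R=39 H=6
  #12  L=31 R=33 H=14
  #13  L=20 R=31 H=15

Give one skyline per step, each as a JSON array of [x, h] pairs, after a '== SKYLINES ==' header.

== SKYLINES ==
[[46,4],[48,0]]
[[15,4],[16,0],[46,4],[48,0]]
[[15,4],[16,0],[19,6],[25,0],[46,4],[48,0]]
[[15,4],[16,0],[19,6],[25,4],[30,0],[46,4],[48,0]]
[[15,4],[16,0],[19,6],[30,0],[46,4],[48,0]]
[[3,4],[8,0],[15,4],[16,0],[19,6],[30,0],[46,4],[48,0]]
[[0,4],[16,0],[19,6],[30,0],[46,4],[48,0]]
[[0,4],[8,14],[15,4],[16,0],[19,6],[30,0],[46,4],[48,0]]
[[0,4],[8,14],[15,4],[16,0],[19,6],[30,4],[45,0],[46,4],[48,0]]
[[0,4],[8,14],[15,4],[16,0],[19,6],[30,4],[45,0],[46,4],[48,0]]
[[0,4],[8,14],[15,4],[16,0],[19,6],[39,4],[45,0],[46,4],[48,0]]
[[0,4],[8,14],[15,4],[16,0],[19,6],[31,14],[33,6],[39,4],[45,0],[46,4],[48,0]]
[[0,4],[8,14],[15,4],[16,0],[19,6],[20,15],[31,14],[33,6],[39,4],[45,0],[46,4],[48,0]]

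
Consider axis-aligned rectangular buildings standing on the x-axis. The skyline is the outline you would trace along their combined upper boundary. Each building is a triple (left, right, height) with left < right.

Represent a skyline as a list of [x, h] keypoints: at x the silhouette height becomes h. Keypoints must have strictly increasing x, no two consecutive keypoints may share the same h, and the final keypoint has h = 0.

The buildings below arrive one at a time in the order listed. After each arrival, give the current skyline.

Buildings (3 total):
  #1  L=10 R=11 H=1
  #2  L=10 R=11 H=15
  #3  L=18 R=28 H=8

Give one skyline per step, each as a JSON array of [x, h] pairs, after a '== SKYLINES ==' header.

== SKYLINES ==
[[10,1],[11,0]]
[[10,15],[11,0]]
[[10,15],[11,0],[18,8],[28,0]]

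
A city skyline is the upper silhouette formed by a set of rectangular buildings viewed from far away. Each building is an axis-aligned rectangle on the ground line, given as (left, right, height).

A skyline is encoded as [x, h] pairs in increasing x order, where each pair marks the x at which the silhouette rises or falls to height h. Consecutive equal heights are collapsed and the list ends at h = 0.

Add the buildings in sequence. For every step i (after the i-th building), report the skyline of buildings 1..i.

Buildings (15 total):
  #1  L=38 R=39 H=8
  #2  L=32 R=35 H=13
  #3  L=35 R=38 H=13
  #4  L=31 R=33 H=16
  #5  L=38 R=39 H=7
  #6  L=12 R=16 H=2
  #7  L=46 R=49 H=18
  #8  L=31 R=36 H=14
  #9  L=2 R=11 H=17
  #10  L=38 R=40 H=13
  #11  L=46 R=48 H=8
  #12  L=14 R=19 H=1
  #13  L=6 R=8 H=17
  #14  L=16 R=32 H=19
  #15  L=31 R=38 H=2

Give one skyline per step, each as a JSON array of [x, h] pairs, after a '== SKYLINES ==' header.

== SKYLINES ==
[[38,8],[39,0]]
[[32,13],[35,0],[38,8],[39,0]]
[[32,13],[38,8],[39,0]]
[[31,16],[33,13],[38,8],[39,0]]
[[31,16],[33,13],[38,8],[39,0]]
[[12,2],[16,0],[31,16],[33,13],[38,8],[39,0]]
[[12,2],[16,0],[31,16],[33,13],[38,8],[39,0],[46,18],[49,0]]
[[12,2],[16,0],[31,16],[33,14],[36,13],[38,8],[39,0],[46,18],[49,0]]
[[2,17],[11,0],[12,2],[16,0],[31,16],[33,14],[36,13],[38,8],[39,0],[46,18],[49,0]]
[[2,17],[11,0],[12,2],[16,0],[31,16],[33,14],[36,13],[40,0],[46,18],[49,0]]
[[2,17],[11,0],[12,2],[16,0],[31,16],[33,14],[36,13],[40,0],[46,18],[49,0]]
[[2,17],[11,0],[12,2],[16,1],[19,0],[31,16],[33,14],[36,13],[40,0],[46,18],[49,0]]
[[2,17],[11,0],[12,2],[16,1],[19,0],[31,16],[33,14],[36,13],[40,0],[46,18],[49,0]]
[[2,17],[11,0],[12,2],[16,19],[32,16],[33,14],[36,13],[40,0],[46,18],[49,0]]
[[2,17],[11,0],[12,2],[16,19],[32,16],[33,14],[36,13],[40,0],[46,18],[49,0]]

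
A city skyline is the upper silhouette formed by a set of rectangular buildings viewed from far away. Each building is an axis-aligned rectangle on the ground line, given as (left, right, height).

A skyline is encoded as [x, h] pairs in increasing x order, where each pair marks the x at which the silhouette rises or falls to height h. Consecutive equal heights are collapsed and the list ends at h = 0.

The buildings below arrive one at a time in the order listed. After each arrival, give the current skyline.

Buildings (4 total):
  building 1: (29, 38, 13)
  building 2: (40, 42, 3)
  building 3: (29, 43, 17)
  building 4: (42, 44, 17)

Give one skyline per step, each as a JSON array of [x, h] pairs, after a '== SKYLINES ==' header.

== SKYLINES ==
[[29,13],[38,0]]
[[29,13],[38,0],[40,3],[42,0]]
[[29,17],[43,0]]
[[29,17],[44,0]]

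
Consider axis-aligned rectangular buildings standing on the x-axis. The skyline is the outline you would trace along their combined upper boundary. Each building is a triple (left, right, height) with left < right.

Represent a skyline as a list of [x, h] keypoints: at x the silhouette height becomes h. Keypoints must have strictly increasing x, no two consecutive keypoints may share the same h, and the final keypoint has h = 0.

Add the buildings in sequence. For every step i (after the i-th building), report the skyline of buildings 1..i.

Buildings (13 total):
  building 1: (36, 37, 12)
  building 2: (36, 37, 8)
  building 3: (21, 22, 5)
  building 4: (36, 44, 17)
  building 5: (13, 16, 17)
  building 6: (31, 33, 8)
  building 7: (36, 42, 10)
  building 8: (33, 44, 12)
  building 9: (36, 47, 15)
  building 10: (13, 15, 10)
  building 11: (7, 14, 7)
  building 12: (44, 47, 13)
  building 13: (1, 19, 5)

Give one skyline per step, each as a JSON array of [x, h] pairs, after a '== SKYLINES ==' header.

== SKYLINES ==
[[36,12],[37,0]]
[[36,12],[37,0]]
[[21,5],[22,0],[36,12],[37,0]]
[[21,5],[22,0],[36,17],[44,0]]
[[13,17],[16,0],[21,5],[22,0],[36,17],[44,0]]
[[13,17],[16,0],[21,5],[22,0],[31,8],[33,0],[36,17],[44,0]]
[[13,17],[16,0],[21,5],[22,0],[31,8],[33,0],[36,17],[44,0]]
[[13,17],[16,0],[21,5],[22,0],[31,8],[33,12],[36,17],[44,0]]
[[13,17],[16,0],[21,5],[22,0],[31,8],[33,12],[36,17],[44,15],[47,0]]
[[13,17],[16,0],[21,5],[22,0],[31,8],[33,12],[36,17],[44,15],[47,0]]
[[7,7],[13,17],[16,0],[21,5],[22,0],[31,8],[33,12],[36,17],[44,15],[47,0]]
[[7,7],[13,17],[16,0],[21,5],[22,0],[31,8],[33,12],[36,17],[44,15],[47,0]]
[[1,5],[7,7],[13,17],[16,5],[19,0],[21,5],[22,0],[31,8],[33,12],[36,17],[44,15],[47,0]]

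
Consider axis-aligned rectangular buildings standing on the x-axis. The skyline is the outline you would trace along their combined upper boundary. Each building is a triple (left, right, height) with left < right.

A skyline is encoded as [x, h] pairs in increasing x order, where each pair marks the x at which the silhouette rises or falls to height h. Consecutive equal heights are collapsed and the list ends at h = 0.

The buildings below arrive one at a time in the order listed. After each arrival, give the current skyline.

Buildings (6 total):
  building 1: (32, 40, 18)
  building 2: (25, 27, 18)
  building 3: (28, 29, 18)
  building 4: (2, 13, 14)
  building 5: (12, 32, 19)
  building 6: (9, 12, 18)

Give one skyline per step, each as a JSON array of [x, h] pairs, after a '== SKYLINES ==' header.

== SKYLINES ==
[[32,18],[40,0]]
[[25,18],[27,0],[32,18],[40,0]]
[[25,18],[27,0],[28,18],[29,0],[32,18],[40,0]]
[[2,14],[13,0],[25,18],[27,0],[28,18],[29,0],[32,18],[40,0]]
[[2,14],[12,19],[32,18],[40,0]]
[[2,14],[9,18],[12,19],[32,18],[40,0]]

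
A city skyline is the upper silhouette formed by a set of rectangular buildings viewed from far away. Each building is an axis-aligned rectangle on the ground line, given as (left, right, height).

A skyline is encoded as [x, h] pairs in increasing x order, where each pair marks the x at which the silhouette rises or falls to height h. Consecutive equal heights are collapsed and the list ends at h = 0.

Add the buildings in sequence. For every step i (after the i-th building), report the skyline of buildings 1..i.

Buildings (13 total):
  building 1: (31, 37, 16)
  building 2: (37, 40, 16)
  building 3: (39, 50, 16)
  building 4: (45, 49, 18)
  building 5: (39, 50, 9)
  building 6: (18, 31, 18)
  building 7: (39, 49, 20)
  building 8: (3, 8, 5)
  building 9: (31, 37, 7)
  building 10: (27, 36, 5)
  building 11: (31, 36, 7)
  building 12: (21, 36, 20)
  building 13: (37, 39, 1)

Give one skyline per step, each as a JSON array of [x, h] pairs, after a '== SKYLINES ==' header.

== SKYLINES ==
[[31,16],[37,0]]
[[31,16],[40,0]]
[[31,16],[50,0]]
[[31,16],[45,18],[49,16],[50,0]]
[[31,16],[45,18],[49,16],[50,0]]
[[18,18],[31,16],[45,18],[49,16],[50,0]]
[[18,18],[31,16],[39,20],[49,16],[50,0]]
[[3,5],[8,0],[18,18],[31,16],[39,20],[49,16],[50,0]]
[[3,5],[8,0],[18,18],[31,16],[39,20],[49,16],[50,0]]
[[3,5],[8,0],[18,18],[31,16],[39,20],[49,16],[50,0]]
[[3,5],[8,0],[18,18],[31,16],[39,20],[49,16],[50,0]]
[[3,5],[8,0],[18,18],[21,20],[36,16],[39,20],[49,16],[50,0]]
[[3,5],[8,0],[18,18],[21,20],[36,16],[39,20],[49,16],[50,0]]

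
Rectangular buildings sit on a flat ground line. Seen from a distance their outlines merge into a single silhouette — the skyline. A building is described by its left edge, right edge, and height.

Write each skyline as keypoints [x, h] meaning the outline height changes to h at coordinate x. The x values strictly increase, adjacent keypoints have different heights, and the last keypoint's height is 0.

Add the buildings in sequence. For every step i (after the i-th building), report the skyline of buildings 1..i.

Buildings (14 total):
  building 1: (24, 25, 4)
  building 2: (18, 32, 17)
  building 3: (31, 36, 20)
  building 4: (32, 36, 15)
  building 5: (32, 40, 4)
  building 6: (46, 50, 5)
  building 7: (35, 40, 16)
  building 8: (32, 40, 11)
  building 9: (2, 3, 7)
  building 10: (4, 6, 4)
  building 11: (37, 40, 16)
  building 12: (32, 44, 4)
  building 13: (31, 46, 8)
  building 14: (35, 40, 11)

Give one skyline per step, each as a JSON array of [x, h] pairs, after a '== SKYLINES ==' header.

== SKYLINES ==
[[24,4],[25,0]]
[[18,17],[32,0]]
[[18,17],[31,20],[36,0]]
[[18,17],[31,20],[36,0]]
[[18,17],[31,20],[36,4],[40,0]]
[[18,17],[31,20],[36,4],[40,0],[46,5],[50,0]]
[[18,17],[31,20],[36,16],[40,0],[46,5],[50,0]]
[[18,17],[31,20],[36,16],[40,0],[46,5],[50,0]]
[[2,7],[3,0],[18,17],[31,20],[36,16],[40,0],[46,5],[50,0]]
[[2,7],[3,0],[4,4],[6,0],[18,17],[31,20],[36,16],[40,0],[46,5],[50,0]]
[[2,7],[3,0],[4,4],[6,0],[18,17],[31,20],[36,16],[40,0],[46,5],[50,0]]
[[2,7],[3,0],[4,4],[6,0],[18,17],[31,20],[36,16],[40,4],[44,0],[46,5],[50,0]]
[[2,7],[3,0],[4,4],[6,0],[18,17],[31,20],[36,16],[40,8],[46,5],[50,0]]
[[2,7],[3,0],[4,4],[6,0],[18,17],[31,20],[36,16],[40,8],[46,5],[50,0]]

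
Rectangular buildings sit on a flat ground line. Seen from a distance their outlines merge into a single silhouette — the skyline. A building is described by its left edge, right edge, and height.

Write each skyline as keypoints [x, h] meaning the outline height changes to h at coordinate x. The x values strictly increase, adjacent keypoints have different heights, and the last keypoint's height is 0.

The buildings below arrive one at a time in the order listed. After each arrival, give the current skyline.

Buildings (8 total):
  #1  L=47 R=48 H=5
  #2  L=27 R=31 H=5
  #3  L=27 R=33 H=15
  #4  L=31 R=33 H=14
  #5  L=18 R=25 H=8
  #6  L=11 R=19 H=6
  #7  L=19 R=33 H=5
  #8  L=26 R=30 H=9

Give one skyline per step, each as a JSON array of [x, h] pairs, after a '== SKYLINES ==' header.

== SKYLINES ==
[[47,5],[48,0]]
[[27,5],[31,0],[47,5],[48,0]]
[[27,15],[33,0],[47,5],[48,0]]
[[27,15],[33,0],[47,5],[48,0]]
[[18,8],[25,0],[27,15],[33,0],[47,5],[48,0]]
[[11,6],[18,8],[25,0],[27,15],[33,0],[47,5],[48,0]]
[[11,6],[18,8],[25,5],[27,15],[33,0],[47,5],[48,0]]
[[11,6],[18,8],[25,5],[26,9],[27,15],[33,0],[47,5],[48,0]]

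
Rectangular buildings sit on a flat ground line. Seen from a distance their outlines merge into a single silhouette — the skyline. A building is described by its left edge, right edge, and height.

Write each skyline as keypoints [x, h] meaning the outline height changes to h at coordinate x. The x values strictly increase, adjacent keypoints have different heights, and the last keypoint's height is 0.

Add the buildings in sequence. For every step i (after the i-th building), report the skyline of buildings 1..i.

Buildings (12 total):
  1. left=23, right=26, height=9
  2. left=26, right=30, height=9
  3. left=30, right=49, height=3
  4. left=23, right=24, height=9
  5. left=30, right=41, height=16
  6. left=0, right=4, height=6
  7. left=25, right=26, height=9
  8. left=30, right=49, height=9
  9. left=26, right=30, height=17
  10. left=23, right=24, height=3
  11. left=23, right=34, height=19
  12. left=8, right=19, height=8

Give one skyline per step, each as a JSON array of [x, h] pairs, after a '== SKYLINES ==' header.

== SKYLINES ==
[[23,9],[26,0]]
[[23,9],[30,0]]
[[23,9],[30,3],[49,0]]
[[23,9],[30,3],[49,0]]
[[23,9],[30,16],[41,3],[49,0]]
[[0,6],[4,0],[23,9],[30,16],[41,3],[49,0]]
[[0,6],[4,0],[23,9],[30,16],[41,3],[49,0]]
[[0,6],[4,0],[23,9],[30,16],[41,9],[49,0]]
[[0,6],[4,0],[23,9],[26,17],[30,16],[41,9],[49,0]]
[[0,6],[4,0],[23,9],[26,17],[30,16],[41,9],[49,0]]
[[0,6],[4,0],[23,19],[34,16],[41,9],[49,0]]
[[0,6],[4,0],[8,8],[19,0],[23,19],[34,16],[41,9],[49,0]]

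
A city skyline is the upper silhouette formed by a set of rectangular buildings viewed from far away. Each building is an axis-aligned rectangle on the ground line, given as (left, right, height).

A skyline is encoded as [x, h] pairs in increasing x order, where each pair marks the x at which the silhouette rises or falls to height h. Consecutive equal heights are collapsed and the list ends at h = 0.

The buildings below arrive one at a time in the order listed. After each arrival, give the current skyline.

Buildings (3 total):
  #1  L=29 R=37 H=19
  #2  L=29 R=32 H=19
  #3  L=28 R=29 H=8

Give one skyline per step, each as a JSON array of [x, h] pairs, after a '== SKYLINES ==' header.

== SKYLINES ==
[[29,19],[37,0]]
[[29,19],[37,0]]
[[28,8],[29,19],[37,0]]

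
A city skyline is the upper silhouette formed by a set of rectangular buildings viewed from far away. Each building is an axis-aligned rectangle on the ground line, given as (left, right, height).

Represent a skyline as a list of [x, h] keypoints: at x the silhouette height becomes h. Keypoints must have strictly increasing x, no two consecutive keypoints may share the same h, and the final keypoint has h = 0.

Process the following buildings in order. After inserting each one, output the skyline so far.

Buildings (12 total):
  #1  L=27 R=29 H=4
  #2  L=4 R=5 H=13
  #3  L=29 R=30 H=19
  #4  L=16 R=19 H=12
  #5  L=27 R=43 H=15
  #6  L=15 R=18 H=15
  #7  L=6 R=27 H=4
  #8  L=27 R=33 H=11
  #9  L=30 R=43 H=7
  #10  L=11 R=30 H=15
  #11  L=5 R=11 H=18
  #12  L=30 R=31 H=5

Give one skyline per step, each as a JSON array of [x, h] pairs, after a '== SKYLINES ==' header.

== SKYLINES ==
[[27,4],[29,0]]
[[4,13],[5,0],[27,4],[29,0]]
[[4,13],[5,0],[27,4],[29,19],[30,0]]
[[4,13],[5,0],[16,12],[19,0],[27,4],[29,19],[30,0]]
[[4,13],[5,0],[16,12],[19,0],[27,15],[29,19],[30,15],[43,0]]
[[4,13],[5,0],[15,15],[18,12],[19,0],[27,15],[29,19],[30,15],[43,0]]
[[4,13],[5,0],[6,4],[15,15],[18,12],[19,4],[27,15],[29,19],[30,15],[43,0]]
[[4,13],[5,0],[6,4],[15,15],[18,12],[19,4],[27,15],[29,19],[30,15],[43,0]]
[[4,13],[5,0],[6,4],[15,15],[18,12],[19,4],[27,15],[29,19],[30,15],[43,0]]
[[4,13],[5,0],[6,4],[11,15],[29,19],[30,15],[43,0]]
[[4,13],[5,18],[11,15],[29,19],[30,15],[43,0]]
[[4,13],[5,18],[11,15],[29,19],[30,15],[43,0]]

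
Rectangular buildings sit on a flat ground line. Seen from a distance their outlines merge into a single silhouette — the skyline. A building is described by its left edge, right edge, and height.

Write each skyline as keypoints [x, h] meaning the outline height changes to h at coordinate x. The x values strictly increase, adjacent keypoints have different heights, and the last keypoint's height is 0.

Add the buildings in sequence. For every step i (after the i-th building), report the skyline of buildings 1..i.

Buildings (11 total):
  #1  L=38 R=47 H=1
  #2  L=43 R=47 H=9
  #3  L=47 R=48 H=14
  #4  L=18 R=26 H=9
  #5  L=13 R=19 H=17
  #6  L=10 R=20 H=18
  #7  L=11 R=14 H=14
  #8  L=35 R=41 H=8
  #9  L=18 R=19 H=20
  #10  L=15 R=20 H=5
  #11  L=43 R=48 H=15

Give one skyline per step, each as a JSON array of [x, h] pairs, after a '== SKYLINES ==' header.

== SKYLINES ==
[[38,1],[47,0]]
[[38,1],[43,9],[47,0]]
[[38,1],[43,9],[47,14],[48,0]]
[[18,9],[26,0],[38,1],[43,9],[47,14],[48,0]]
[[13,17],[19,9],[26,0],[38,1],[43,9],[47,14],[48,0]]
[[10,18],[20,9],[26,0],[38,1],[43,9],[47,14],[48,0]]
[[10,18],[20,9],[26,0],[38,1],[43,9],[47,14],[48,0]]
[[10,18],[20,9],[26,0],[35,8],[41,1],[43,9],[47,14],[48,0]]
[[10,18],[18,20],[19,18],[20,9],[26,0],[35,8],[41,1],[43,9],[47,14],[48,0]]
[[10,18],[18,20],[19,18],[20,9],[26,0],[35,8],[41,1],[43,9],[47,14],[48,0]]
[[10,18],[18,20],[19,18],[20,9],[26,0],[35,8],[41,1],[43,15],[48,0]]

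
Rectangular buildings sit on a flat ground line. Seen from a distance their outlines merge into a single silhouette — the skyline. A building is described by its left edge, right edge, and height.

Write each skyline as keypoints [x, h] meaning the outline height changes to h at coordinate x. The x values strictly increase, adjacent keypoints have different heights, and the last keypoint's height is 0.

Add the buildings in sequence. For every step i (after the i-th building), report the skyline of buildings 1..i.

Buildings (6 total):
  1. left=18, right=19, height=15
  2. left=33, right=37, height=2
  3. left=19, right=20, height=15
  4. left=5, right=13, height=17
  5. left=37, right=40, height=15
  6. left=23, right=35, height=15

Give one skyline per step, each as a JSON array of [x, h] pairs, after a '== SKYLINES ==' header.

== SKYLINES ==
[[18,15],[19,0]]
[[18,15],[19,0],[33,2],[37,0]]
[[18,15],[20,0],[33,2],[37,0]]
[[5,17],[13,0],[18,15],[20,0],[33,2],[37,0]]
[[5,17],[13,0],[18,15],[20,0],[33,2],[37,15],[40,0]]
[[5,17],[13,0],[18,15],[20,0],[23,15],[35,2],[37,15],[40,0]]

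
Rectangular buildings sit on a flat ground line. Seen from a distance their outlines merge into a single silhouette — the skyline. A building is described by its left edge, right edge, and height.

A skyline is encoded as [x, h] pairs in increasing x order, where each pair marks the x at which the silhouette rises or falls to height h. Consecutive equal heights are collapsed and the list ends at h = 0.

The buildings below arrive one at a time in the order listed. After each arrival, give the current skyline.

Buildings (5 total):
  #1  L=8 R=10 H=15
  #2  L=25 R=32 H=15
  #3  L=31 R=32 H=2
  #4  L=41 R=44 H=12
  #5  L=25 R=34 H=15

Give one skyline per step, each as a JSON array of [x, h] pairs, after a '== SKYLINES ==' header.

== SKYLINES ==
[[8,15],[10,0]]
[[8,15],[10,0],[25,15],[32,0]]
[[8,15],[10,0],[25,15],[32,0]]
[[8,15],[10,0],[25,15],[32,0],[41,12],[44,0]]
[[8,15],[10,0],[25,15],[34,0],[41,12],[44,0]]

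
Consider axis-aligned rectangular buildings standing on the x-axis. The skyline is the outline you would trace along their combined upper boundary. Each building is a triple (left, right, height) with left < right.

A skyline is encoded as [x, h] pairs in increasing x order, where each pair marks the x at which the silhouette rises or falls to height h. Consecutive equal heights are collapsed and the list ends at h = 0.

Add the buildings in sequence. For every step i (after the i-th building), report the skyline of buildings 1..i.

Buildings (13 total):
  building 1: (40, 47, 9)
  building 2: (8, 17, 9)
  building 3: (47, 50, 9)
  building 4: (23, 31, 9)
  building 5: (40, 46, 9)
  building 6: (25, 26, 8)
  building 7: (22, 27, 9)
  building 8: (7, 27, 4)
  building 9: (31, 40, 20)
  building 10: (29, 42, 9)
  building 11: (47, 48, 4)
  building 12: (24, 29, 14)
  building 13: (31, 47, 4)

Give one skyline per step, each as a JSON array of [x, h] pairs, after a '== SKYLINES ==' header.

== SKYLINES ==
[[40,9],[47,0]]
[[8,9],[17,0],[40,9],[47,0]]
[[8,9],[17,0],[40,9],[50,0]]
[[8,9],[17,0],[23,9],[31,0],[40,9],[50,0]]
[[8,9],[17,0],[23,9],[31,0],[40,9],[50,0]]
[[8,9],[17,0],[23,9],[31,0],[40,9],[50,0]]
[[8,9],[17,0],[22,9],[31,0],[40,9],[50,0]]
[[7,4],[8,9],[17,4],[22,9],[31,0],[40,9],[50,0]]
[[7,4],[8,9],[17,4],[22,9],[31,20],[40,9],[50,0]]
[[7,4],[8,9],[17,4],[22,9],[31,20],[40,9],[50,0]]
[[7,4],[8,9],[17,4],[22,9],[31,20],[40,9],[50,0]]
[[7,4],[8,9],[17,4],[22,9],[24,14],[29,9],[31,20],[40,9],[50,0]]
[[7,4],[8,9],[17,4],[22,9],[24,14],[29,9],[31,20],[40,9],[50,0]]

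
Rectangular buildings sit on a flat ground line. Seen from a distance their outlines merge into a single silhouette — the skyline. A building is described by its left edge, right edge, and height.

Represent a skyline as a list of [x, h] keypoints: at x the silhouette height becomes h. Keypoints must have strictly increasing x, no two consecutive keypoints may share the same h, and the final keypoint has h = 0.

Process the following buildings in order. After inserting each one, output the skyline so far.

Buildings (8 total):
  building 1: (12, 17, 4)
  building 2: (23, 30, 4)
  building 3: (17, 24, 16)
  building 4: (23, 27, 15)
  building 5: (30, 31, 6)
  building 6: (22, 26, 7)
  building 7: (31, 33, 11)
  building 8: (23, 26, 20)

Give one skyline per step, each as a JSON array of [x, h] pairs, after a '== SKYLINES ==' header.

== SKYLINES ==
[[12,4],[17,0]]
[[12,4],[17,0],[23,4],[30,0]]
[[12,4],[17,16],[24,4],[30,0]]
[[12,4],[17,16],[24,15],[27,4],[30,0]]
[[12,4],[17,16],[24,15],[27,4],[30,6],[31,0]]
[[12,4],[17,16],[24,15],[27,4],[30,6],[31,0]]
[[12,4],[17,16],[24,15],[27,4],[30,6],[31,11],[33,0]]
[[12,4],[17,16],[23,20],[26,15],[27,4],[30,6],[31,11],[33,0]]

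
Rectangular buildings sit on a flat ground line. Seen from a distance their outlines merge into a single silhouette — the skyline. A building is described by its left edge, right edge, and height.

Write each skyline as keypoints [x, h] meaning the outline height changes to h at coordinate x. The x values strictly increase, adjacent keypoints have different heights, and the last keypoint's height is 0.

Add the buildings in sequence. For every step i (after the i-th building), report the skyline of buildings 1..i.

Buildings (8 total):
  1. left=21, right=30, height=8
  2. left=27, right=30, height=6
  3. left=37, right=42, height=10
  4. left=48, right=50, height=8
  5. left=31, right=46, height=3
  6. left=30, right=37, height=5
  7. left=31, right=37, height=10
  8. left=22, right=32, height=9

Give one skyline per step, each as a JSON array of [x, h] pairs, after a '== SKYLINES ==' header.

== SKYLINES ==
[[21,8],[30,0]]
[[21,8],[30,0]]
[[21,8],[30,0],[37,10],[42,0]]
[[21,8],[30,0],[37,10],[42,0],[48,8],[50,0]]
[[21,8],[30,0],[31,3],[37,10],[42,3],[46,0],[48,8],[50,0]]
[[21,8],[30,5],[37,10],[42,3],[46,0],[48,8],[50,0]]
[[21,8],[30,5],[31,10],[42,3],[46,0],[48,8],[50,0]]
[[21,8],[22,9],[31,10],[42,3],[46,0],[48,8],[50,0]]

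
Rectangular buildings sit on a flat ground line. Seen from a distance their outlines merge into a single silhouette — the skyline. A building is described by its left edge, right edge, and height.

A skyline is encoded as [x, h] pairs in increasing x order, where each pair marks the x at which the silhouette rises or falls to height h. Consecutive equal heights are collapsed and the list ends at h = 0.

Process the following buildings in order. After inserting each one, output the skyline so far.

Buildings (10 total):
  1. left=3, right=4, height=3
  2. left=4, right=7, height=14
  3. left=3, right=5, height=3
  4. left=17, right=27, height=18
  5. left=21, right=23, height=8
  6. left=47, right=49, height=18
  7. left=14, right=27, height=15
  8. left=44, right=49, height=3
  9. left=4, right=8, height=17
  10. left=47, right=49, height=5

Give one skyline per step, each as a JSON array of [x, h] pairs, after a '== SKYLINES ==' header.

== SKYLINES ==
[[3,3],[4,0]]
[[3,3],[4,14],[7,0]]
[[3,3],[4,14],[7,0]]
[[3,3],[4,14],[7,0],[17,18],[27,0]]
[[3,3],[4,14],[7,0],[17,18],[27,0]]
[[3,3],[4,14],[7,0],[17,18],[27,0],[47,18],[49,0]]
[[3,3],[4,14],[7,0],[14,15],[17,18],[27,0],[47,18],[49,0]]
[[3,3],[4,14],[7,0],[14,15],[17,18],[27,0],[44,3],[47,18],[49,0]]
[[3,3],[4,17],[8,0],[14,15],[17,18],[27,0],[44,3],[47,18],[49,0]]
[[3,3],[4,17],[8,0],[14,15],[17,18],[27,0],[44,3],[47,18],[49,0]]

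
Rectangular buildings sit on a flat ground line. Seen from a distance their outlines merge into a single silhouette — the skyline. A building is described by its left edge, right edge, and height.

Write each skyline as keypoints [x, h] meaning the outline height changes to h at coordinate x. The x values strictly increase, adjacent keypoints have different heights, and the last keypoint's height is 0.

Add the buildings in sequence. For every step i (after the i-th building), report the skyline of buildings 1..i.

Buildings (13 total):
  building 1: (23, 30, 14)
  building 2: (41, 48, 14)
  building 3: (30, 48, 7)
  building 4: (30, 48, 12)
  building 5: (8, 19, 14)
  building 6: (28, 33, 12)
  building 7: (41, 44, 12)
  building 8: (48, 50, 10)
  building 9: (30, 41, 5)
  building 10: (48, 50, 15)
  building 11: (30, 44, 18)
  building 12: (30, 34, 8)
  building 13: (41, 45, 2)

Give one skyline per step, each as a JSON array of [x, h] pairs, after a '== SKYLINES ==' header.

== SKYLINES ==
[[23,14],[30,0]]
[[23,14],[30,0],[41,14],[48,0]]
[[23,14],[30,7],[41,14],[48,0]]
[[23,14],[30,12],[41,14],[48,0]]
[[8,14],[19,0],[23,14],[30,12],[41,14],[48,0]]
[[8,14],[19,0],[23,14],[30,12],[41,14],[48,0]]
[[8,14],[19,0],[23,14],[30,12],[41,14],[48,0]]
[[8,14],[19,0],[23,14],[30,12],[41,14],[48,10],[50,0]]
[[8,14],[19,0],[23,14],[30,12],[41,14],[48,10],[50,0]]
[[8,14],[19,0],[23,14],[30,12],[41,14],[48,15],[50,0]]
[[8,14],[19,0],[23,14],[30,18],[44,14],[48,15],[50,0]]
[[8,14],[19,0],[23,14],[30,18],[44,14],[48,15],[50,0]]
[[8,14],[19,0],[23,14],[30,18],[44,14],[48,15],[50,0]]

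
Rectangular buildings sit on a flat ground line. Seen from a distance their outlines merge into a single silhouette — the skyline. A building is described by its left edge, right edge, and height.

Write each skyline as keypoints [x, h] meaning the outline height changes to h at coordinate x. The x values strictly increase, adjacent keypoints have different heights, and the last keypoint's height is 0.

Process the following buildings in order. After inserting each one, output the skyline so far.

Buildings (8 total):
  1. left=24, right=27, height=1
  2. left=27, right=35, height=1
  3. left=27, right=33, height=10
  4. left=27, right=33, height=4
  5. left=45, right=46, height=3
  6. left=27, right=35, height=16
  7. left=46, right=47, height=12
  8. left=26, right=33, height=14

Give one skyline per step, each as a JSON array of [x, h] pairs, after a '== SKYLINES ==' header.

== SKYLINES ==
[[24,1],[27,0]]
[[24,1],[35,0]]
[[24,1],[27,10],[33,1],[35,0]]
[[24,1],[27,10],[33,1],[35,0]]
[[24,1],[27,10],[33,1],[35,0],[45,3],[46,0]]
[[24,1],[27,16],[35,0],[45,3],[46,0]]
[[24,1],[27,16],[35,0],[45,3],[46,12],[47,0]]
[[24,1],[26,14],[27,16],[35,0],[45,3],[46,12],[47,0]]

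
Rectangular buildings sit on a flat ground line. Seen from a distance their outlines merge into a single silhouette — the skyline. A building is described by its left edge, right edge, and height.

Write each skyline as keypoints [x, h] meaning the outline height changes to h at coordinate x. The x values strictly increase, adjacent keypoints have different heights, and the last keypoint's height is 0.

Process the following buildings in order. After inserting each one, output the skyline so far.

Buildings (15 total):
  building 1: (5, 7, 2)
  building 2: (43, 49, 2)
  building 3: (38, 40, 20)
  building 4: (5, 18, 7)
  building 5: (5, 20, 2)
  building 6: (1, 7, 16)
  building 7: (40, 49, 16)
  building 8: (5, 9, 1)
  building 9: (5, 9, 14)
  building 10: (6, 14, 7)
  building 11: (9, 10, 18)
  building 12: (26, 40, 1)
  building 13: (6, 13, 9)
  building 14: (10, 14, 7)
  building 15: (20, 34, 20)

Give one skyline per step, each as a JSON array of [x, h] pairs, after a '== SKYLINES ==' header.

== SKYLINES ==
[[5,2],[7,0]]
[[5,2],[7,0],[43,2],[49,0]]
[[5,2],[7,0],[38,20],[40,0],[43,2],[49,0]]
[[5,7],[18,0],[38,20],[40,0],[43,2],[49,0]]
[[5,7],[18,2],[20,0],[38,20],[40,0],[43,2],[49,0]]
[[1,16],[7,7],[18,2],[20,0],[38,20],[40,0],[43,2],[49,0]]
[[1,16],[7,7],[18,2],[20,0],[38,20],[40,16],[49,0]]
[[1,16],[7,7],[18,2],[20,0],[38,20],[40,16],[49,0]]
[[1,16],[7,14],[9,7],[18,2],[20,0],[38,20],[40,16],[49,0]]
[[1,16],[7,14],[9,7],[18,2],[20,0],[38,20],[40,16],[49,0]]
[[1,16],[7,14],[9,18],[10,7],[18,2],[20,0],[38,20],[40,16],[49,0]]
[[1,16],[7,14],[9,18],[10,7],[18,2],[20,0],[26,1],[38,20],[40,16],[49,0]]
[[1,16],[7,14],[9,18],[10,9],[13,7],[18,2],[20,0],[26,1],[38,20],[40,16],[49,0]]
[[1,16],[7,14],[9,18],[10,9],[13,7],[18,2],[20,0],[26,1],[38,20],[40,16],[49,0]]
[[1,16],[7,14],[9,18],[10,9],[13,7],[18,2],[20,20],[34,1],[38,20],[40,16],[49,0]]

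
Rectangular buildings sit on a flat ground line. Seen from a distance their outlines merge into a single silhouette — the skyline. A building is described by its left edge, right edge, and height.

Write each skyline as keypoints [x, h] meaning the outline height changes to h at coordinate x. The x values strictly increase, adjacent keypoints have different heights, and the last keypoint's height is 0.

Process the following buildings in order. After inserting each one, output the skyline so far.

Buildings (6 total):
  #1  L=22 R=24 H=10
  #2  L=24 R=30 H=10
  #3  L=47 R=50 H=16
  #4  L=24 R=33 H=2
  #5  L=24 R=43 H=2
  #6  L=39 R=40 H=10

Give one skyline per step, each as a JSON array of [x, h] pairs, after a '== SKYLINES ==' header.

== SKYLINES ==
[[22,10],[24,0]]
[[22,10],[30,0]]
[[22,10],[30,0],[47,16],[50,0]]
[[22,10],[30,2],[33,0],[47,16],[50,0]]
[[22,10],[30,2],[43,0],[47,16],[50,0]]
[[22,10],[30,2],[39,10],[40,2],[43,0],[47,16],[50,0]]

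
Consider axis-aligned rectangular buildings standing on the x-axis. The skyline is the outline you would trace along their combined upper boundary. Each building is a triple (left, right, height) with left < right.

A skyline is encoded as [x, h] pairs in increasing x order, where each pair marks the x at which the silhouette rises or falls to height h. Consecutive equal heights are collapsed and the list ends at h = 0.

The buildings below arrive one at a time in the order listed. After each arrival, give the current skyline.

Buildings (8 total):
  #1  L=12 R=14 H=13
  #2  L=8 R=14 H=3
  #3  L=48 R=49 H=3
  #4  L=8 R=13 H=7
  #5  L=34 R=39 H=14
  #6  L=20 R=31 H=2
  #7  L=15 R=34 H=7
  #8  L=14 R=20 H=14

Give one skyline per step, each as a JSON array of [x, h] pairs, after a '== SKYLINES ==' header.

== SKYLINES ==
[[12,13],[14,0]]
[[8,3],[12,13],[14,0]]
[[8,3],[12,13],[14,0],[48,3],[49,0]]
[[8,7],[12,13],[14,0],[48,3],[49,0]]
[[8,7],[12,13],[14,0],[34,14],[39,0],[48,3],[49,0]]
[[8,7],[12,13],[14,0],[20,2],[31,0],[34,14],[39,0],[48,3],[49,0]]
[[8,7],[12,13],[14,0],[15,7],[34,14],[39,0],[48,3],[49,0]]
[[8,7],[12,13],[14,14],[20,7],[34,14],[39,0],[48,3],[49,0]]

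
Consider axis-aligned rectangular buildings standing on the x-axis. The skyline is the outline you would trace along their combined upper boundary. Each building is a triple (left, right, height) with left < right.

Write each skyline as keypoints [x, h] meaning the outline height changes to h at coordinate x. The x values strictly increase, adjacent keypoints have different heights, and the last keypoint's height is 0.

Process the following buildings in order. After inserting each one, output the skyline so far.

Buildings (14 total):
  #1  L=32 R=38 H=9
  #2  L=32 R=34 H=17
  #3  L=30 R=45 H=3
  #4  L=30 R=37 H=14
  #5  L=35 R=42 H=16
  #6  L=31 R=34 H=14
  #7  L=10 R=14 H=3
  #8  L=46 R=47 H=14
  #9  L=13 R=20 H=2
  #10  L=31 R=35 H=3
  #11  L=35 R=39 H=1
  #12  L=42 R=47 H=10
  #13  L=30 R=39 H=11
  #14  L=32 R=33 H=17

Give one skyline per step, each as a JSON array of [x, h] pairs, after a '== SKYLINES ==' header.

== SKYLINES ==
[[32,9],[38,0]]
[[32,17],[34,9],[38,0]]
[[30,3],[32,17],[34,9],[38,3],[45,0]]
[[30,14],[32,17],[34,14],[37,9],[38,3],[45,0]]
[[30,14],[32,17],[34,14],[35,16],[42,3],[45,0]]
[[30,14],[32,17],[34,14],[35,16],[42,3],[45,0]]
[[10,3],[14,0],[30,14],[32,17],[34,14],[35,16],[42,3],[45,0]]
[[10,3],[14,0],[30,14],[32,17],[34,14],[35,16],[42,3],[45,0],[46,14],[47,0]]
[[10,3],[14,2],[20,0],[30,14],[32,17],[34,14],[35,16],[42,3],[45,0],[46,14],[47,0]]
[[10,3],[14,2],[20,0],[30,14],[32,17],[34,14],[35,16],[42,3],[45,0],[46,14],[47,0]]
[[10,3],[14,2],[20,0],[30,14],[32,17],[34,14],[35,16],[42,3],[45,0],[46,14],[47,0]]
[[10,3],[14,2],[20,0],[30,14],[32,17],[34,14],[35,16],[42,10],[46,14],[47,0]]
[[10,3],[14,2],[20,0],[30,14],[32,17],[34,14],[35,16],[42,10],[46,14],[47,0]]
[[10,3],[14,2],[20,0],[30,14],[32,17],[34,14],[35,16],[42,10],[46,14],[47,0]]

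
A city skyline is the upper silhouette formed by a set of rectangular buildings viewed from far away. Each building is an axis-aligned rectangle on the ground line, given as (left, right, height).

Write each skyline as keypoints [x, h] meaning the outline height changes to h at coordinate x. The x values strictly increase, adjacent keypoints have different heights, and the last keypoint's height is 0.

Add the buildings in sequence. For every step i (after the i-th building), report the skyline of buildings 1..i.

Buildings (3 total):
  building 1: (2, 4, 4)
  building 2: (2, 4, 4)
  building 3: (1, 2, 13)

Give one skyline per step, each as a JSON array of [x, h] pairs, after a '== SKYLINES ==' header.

== SKYLINES ==
[[2,4],[4,0]]
[[2,4],[4,0]]
[[1,13],[2,4],[4,0]]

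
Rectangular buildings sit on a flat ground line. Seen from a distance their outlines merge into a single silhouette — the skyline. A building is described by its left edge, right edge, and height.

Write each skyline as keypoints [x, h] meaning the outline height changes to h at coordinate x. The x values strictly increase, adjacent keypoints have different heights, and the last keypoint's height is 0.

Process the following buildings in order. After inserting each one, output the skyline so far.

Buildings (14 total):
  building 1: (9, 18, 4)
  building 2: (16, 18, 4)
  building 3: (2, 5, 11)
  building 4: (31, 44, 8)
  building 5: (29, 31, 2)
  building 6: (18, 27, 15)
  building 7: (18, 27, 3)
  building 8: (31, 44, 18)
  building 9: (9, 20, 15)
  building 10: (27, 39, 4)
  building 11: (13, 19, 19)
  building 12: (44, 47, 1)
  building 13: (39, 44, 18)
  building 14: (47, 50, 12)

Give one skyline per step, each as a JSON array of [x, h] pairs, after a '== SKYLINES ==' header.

== SKYLINES ==
[[9,4],[18,0]]
[[9,4],[18,0]]
[[2,11],[5,0],[9,4],[18,0]]
[[2,11],[5,0],[9,4],[18,0],[31,8],[44,0]]
[[2,11],[5,0],[9,4],[18,0],[29,2],[31,8],[44,0]]
[[2,11],[5,0],[9,4],[18,15],[27,0],[29,2],[31,8],[44,0]]
[[2,11],[5,0],[9,4],[18,15],[27,0],[29,2],[31,8],[44,0]]
[[2,11],[5,0],[9,4],[18,15],[27,0],[29,2],[31,18],[44,0]]
[[2,11],[5,0],[9,15],[27,0],[29,2],[31,18],[44,0]]
[[2,11],[5,0],[9,15],[27,4],[31,18],[44,0]]
[[2,11],[5,0],[9,15],[13,19],[19,15],[27,4],[31,18],[44,0]]
[[2,11],[5,0],[9,15],[13,19],[19,15],[27,4],[31,18],[44,1],[47,0]]
[[2,11],[5,0],[9,15],[13,19],[19,15],[27,4],[31,18],[44,1],[47,0]]
[[2,11],[5,0],[9,15],[13,19],[19,15],[27,4],[31,18],[44,1],[47,12],[50,0]]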